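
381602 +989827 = 1371429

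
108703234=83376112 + 25327122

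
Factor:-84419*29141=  - 7^1*23^1*29^1 * 41^1*71^1*181^1 = - 2460054079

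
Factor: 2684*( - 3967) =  - 2^2*11^1*61^1*3967^1 = - 10647428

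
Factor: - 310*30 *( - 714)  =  2^3 *3^2*5^2 * 7^1*17^1 * 31^1= 6640200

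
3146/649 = 286/59  =  4.85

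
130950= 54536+76414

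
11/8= 1 + 3/8 =1.38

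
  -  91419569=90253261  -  181672830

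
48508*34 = 1649272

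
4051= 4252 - 201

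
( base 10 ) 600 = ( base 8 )1130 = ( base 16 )258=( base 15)2a0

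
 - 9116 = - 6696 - 2420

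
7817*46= 359582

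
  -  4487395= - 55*81589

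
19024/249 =19024/249=76.40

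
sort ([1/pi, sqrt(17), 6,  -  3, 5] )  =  [ - 3, 1/pi , sqrt (17) , 5, 6]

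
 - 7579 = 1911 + -9490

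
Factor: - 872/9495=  -2^3*3^(-2 )*5^(-1)*109^1*211^ (-1)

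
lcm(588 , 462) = 6468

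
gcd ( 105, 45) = 15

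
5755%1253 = 743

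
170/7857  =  170/7857 = 0.02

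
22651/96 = 22651/96 = 235.95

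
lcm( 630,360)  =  2520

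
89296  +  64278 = 153574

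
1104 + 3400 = 4504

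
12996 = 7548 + 5448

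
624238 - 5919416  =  -5295178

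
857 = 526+331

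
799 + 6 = 805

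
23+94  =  117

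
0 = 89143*0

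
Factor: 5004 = 2^2* 3^2*139^1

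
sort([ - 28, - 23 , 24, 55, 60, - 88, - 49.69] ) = [-88, - 49.69, - 28, - 23,24, 55,60]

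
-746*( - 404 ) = 301384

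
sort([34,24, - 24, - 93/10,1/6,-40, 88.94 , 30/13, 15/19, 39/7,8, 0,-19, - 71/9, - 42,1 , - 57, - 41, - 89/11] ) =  [ - 57, - 42 , - 41, - 40, - 24,-19,-93/10,-89/11,-71/9,0, 1/6,15/19 , 1,30/13, 39/7, 8, 24,34,88.94] 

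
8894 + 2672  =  11566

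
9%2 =1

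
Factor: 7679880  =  2^3*3^3*5^1*13^1*547^1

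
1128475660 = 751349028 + 377126632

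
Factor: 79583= 7^1*11369^1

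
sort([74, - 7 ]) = [ - 7,74 ]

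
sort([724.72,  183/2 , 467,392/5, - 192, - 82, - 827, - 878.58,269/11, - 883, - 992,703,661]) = [  -  992, - 883, - 878.58, - 827, - 192, -82,269/11, 392/5,183/2, 467,661,703,724.72 ] 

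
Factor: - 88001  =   - 88001^1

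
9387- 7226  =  2161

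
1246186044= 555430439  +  690755605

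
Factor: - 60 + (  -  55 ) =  - 5^1*23^1  =  - 115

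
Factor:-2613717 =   -  3^2*37^1*47^1*167^1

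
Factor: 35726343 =3^1 * 67^1 * 177743^1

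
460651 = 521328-60677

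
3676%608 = 28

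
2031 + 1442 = 3473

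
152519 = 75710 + 76809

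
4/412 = 1/103 = 0.01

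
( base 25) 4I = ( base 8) 166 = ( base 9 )141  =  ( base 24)4m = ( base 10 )118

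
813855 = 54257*15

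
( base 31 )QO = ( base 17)2ee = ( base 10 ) 830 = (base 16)33E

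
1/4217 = 1/4217 = 0.00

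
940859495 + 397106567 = 1337966062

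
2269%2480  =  2269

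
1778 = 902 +876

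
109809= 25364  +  84445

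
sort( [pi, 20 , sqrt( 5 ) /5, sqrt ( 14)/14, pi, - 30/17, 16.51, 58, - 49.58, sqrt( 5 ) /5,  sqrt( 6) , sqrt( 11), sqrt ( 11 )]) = [ - 49.58, - 30/17,sqrt (14)/14,sqrt( 5)/5, sqrt( 5 ) /5,  sqrt( 6),pi, pi,  sqrt(11), sqrt( 11), 16.51,20, 58] 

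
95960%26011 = 17927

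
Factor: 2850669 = 3^2*383^1*827^1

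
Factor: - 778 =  -2^1*389^1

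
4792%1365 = 697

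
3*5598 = 16794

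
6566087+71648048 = 78214135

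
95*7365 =699675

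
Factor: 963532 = 2^2*240883^1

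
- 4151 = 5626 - 9777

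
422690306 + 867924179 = 1290614485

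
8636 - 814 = 7822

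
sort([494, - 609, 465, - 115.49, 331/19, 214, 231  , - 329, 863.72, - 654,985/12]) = [ - 654, - 609,  -  329,  -  115.49,331/19, 985/12,214,231, 465, 494,  863.72]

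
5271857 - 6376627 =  - 1104770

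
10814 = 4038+6776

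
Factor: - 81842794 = -2^1*11^1*17^1 * 59^1*3709^1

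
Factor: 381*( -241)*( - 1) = 3^1*127^1*241^1 = 91821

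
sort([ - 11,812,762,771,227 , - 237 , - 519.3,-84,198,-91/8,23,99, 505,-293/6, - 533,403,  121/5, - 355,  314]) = [ - 533, -519.3, - 355, - 237, - 84,-293/6, - 91/8,  -  11, 23, 121/5,99,198,227,314,403 , 505,762,771,812]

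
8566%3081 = 2404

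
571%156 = 103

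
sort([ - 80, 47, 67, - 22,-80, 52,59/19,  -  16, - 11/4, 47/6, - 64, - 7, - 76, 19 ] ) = [ - 80, - 80, - 76, - 64,-22, - 16, - 7, - 11/4, 59/19, 47/6,  19, 47, 52, 67 ]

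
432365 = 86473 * 5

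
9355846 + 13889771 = 23245617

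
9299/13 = 715 + 4/13 = 715.31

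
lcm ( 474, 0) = 0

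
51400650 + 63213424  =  114614074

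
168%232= 168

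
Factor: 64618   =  2^1 * 32309^1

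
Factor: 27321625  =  5^3*29^1*  7537^1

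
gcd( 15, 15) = 15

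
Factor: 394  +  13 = 11^1*37^1 = 407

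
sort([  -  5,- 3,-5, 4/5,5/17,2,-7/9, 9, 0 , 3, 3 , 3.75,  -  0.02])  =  [  -  5, - 5,  -  3, - 7/9, - 0.02, 0, 5/17, 4/5, 2,3, 3, 3.75, 9 ] 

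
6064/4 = 1516 = 1516.00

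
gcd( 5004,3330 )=18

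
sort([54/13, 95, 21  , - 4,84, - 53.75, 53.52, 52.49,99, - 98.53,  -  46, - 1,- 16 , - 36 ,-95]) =[-98.53 , - 95, - 53.75,  -  46, - 36, - 16,-4,-1, 54/13, 21, 52.49, 53.52,84,95, 99 ] 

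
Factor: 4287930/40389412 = 2^(  -  1)*3^1*5^1*7^(-1) * 37^1*347^( - 1 )  *  3863^1 *4157^(- 1) = 2143965/20194706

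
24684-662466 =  - 637782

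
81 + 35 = 116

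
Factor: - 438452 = -2^2*7^2*2237^1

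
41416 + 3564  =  44980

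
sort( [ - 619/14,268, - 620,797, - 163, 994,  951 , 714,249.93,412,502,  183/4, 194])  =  [ - 620,-163,-619/14, 183/4,  194, 249.93, 268,412,  502, 714, 797,  951,994]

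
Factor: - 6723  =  -3^4*83^1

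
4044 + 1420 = 5464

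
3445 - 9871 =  -6426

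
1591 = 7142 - 5551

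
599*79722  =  47753478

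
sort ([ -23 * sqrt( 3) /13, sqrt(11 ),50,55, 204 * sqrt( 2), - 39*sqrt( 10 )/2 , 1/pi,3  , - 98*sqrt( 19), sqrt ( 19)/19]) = [ - 98*sqrt (19), - 39*sqrt(10 )/2,  -  23*sqrt(3) /13,sqrt(19 )/19, 1/pi,  3, sqrt( 11 ),50, 55,204*sqrt(2 )]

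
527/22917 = 527/22917 = 0.02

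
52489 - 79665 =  - 27176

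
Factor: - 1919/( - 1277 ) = 19^1*101^1*1277^( - 1) 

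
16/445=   16/445 = 0.04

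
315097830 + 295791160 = 610888990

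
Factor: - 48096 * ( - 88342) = 2^6*3^2*167^1*44171^1 =4248896832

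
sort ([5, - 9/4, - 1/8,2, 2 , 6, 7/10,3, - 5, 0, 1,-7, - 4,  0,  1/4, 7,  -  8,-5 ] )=[ - 8,-7, - 5, - 5, - 4, - 9/4, - 1/8,0,0 , 1/4, 7/10,  1,2,2 , 3,5,6,7]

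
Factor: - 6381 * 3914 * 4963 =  - 123952086342= - 2^1 * 3^2* 7^1*19^1*103^1*709^2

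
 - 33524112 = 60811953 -94336065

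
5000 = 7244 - 2244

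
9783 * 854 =8354682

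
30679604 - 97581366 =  - 66901762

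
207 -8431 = -8224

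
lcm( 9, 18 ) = 18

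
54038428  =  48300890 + 5737538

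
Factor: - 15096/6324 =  - 74/31 = - 2^1*31^( - 1 )*37^1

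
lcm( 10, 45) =90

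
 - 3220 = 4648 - 7868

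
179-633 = - 454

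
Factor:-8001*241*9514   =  -2^1*3^2*7^1*67^1*71^1 * 127^1*241^1=-18345284874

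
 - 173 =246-419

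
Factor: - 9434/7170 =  - 4717/3585 = - 3^( - 1) * 5^( - 1)*53^1*89^1*239^( - 1)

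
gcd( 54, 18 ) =18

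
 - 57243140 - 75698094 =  - 132941234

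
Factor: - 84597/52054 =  - 2^ ( - 1 ) * 3^1 * 17^(  -  1)*163^1*173^1*1531^( - 1) 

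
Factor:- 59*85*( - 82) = 2^1 * 5^1*17^1* 41^1*59^1=411230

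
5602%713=611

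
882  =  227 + 655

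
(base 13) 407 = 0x2AB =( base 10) 683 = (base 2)1010101011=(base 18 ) 21h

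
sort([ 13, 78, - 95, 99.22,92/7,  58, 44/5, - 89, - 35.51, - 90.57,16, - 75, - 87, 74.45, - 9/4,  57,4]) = [ - 95, - 90.57, - 89,-87  , - 75, - 35.51, - 9/4,  4, 44/5, 13,92/7, 16, 57, 58, 74.45 , 78, 99.22] 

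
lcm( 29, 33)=957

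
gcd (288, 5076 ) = 36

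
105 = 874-769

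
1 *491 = 491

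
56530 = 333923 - 277393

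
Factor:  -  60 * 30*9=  -2^3*3^4*5^2 = - 16200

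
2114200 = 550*3844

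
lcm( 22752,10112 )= 91008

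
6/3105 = 2/1035 = 0.00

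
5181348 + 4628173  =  9809521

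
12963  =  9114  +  3849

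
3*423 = 1269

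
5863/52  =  112 + 3/4 = 112.75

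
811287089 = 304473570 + 506813519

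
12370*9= 111330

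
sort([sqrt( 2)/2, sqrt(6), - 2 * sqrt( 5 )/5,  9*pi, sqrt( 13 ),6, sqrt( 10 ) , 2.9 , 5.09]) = [- 2 * sqrt(5 )/5,  sqrt(2 )/2,sqrt(6 ),2.9, sqrt( 10), sqrt( 13),5.09,6, 9 * pi ]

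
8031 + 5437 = 13468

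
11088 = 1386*8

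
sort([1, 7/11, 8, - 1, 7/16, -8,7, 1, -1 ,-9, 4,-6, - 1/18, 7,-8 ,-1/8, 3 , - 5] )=[-9, -8,-8, - 6, - 5, - 1,-1,-1/8,-1/18, 7/16, 7/11,1, 1,  3,4, 7, 7,  8 ] 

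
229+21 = 250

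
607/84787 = 607/84787 = 0.01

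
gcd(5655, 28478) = 29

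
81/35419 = 81/35419=0.00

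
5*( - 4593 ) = - 22965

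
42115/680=8423/136  =  61.93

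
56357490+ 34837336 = 91194826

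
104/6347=104/6347 =0.02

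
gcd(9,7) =1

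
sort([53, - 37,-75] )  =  [  -  75,  -  37,53]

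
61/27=61/27 = 2.26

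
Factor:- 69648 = - 2^4*3^1*1451^1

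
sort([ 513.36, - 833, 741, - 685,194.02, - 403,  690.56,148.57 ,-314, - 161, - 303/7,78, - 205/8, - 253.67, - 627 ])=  [ - 833, - 685 , - 627, - 403,  -  314,-253.67, - 161, - 303/7,-205/8, 78,148.57,  194.02,513.36,690.56,741 ]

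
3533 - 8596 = -5063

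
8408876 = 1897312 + 6511564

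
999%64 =39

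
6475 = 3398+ 3077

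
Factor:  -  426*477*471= - 95708142 = -  2^1*3^4*53^1*71^1 * 157^1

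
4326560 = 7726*560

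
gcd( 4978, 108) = 2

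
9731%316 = 251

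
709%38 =25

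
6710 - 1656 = 5054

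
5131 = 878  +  4253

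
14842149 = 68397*217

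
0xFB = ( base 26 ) 9h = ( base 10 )251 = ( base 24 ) ab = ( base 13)164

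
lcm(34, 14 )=238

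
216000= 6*36000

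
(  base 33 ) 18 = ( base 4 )221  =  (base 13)32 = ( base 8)51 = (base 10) 41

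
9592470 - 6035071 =3557399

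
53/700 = 53/700 = 0.08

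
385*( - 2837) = -1092245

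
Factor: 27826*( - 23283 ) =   -  2^1*3^2  *  13^1*199^1*13913^1 = - 647872758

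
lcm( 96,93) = 2976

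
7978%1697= 1190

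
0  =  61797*0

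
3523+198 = 3721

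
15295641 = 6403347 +8892294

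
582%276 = 30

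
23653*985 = 23298205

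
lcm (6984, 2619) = 20952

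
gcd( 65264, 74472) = 8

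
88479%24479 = 15042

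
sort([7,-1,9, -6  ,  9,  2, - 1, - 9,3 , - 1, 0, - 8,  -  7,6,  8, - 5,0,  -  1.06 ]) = [ - 9,-8,-7,  -  6, - 5,-1.06, - 1, - 1 , - 1,  0,0, 2 , 3,  6,7,8,9 , 9 ]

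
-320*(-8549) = 2735680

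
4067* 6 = 24402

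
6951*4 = 27804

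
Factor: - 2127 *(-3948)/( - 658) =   -  2^1*3^2*709^1 = - 12762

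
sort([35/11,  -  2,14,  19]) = [ - 2,  35/11, 14,19] 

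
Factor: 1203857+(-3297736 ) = -239^1*8761^1 = -2093879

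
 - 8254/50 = -4127/25 = - 165.08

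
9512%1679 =1117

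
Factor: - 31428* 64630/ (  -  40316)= 507797910/10079 = 2^1*3^4*5^1*23^1*97^1*281^1*10079^(-1 ) 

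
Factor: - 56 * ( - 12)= 672 = 2^5*3^1*7^1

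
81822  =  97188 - 15366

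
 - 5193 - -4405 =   -  788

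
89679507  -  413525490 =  - 323845983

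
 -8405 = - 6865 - 1540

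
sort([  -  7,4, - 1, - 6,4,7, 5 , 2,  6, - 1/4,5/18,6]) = [ - 7, - 6,- 1,  -  1/4,5/18, 2 , 4, 4,5, 6,6,7]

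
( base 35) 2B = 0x51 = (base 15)56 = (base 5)311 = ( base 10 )81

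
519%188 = 143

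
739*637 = 470743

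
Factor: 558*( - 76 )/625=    - 42408/625 = - 2^3*3^2*5^(-4)*19^1*31^1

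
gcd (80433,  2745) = 9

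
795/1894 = 795/1894=0.42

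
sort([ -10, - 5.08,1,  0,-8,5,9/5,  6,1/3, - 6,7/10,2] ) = [ - 10, - 8, - 6, - 5.08,0, 1/3,7/10,  1, 9/5,2 , 5,6 ] 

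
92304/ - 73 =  - 1265 + 41/73=- 1264.44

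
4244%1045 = 64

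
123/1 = 123=123.00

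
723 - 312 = 411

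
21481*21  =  451101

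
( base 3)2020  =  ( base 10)60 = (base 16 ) 3c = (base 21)2I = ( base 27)26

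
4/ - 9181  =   - 4/9181 = - 0.00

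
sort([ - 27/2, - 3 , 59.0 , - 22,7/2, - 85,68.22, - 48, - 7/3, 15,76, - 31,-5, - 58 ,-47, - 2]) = [ - 85, - 58, - 48, - 47, - 31, - 22, -27/2, - 5, - 3,- 7/3 , - 2,  7/2,15 , 59.0 , 68.22, 76] 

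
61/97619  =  61/97619 = 0.00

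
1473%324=177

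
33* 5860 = 193380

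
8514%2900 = 2714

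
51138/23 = 2223 + 9/23 = 2223.39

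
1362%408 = 138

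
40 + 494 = 534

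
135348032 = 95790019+39558013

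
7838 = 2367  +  5471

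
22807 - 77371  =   - 54564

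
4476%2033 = 410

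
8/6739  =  8/6739   =  0.00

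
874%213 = 22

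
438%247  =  191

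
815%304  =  207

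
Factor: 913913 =7^1* 11^2*13^1*83^1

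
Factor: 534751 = 7^1*79^1*967^1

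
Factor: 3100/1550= 2 = 2^1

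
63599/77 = 63599/77= 825.96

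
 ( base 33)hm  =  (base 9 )717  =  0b1001000111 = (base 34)H5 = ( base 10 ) 583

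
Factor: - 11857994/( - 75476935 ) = 2^1*5^(  -  1)*71^1 * 113^1 * 739^1*15095387^( - 1 ) 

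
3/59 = 3/59 = 0.05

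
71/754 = 71/754 = 0.09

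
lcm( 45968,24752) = 321776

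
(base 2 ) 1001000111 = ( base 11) 490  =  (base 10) 583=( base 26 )MB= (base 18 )1e7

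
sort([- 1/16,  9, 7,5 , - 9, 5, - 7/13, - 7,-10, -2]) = [-10,-9, - 7, - 2,-7/13, - 1/16,5,  5,7, 9]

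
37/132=37/132 = 0.28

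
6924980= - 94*( - 73670 )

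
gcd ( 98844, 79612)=4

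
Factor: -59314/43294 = -29657/21647= - 47^1 * 631^1* 21647^(  -  1)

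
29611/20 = 1480 + 11/20 = 1480.55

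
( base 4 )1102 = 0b1010010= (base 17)4e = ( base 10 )82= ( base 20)42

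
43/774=1/18 = 0.06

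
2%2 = 0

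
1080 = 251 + 829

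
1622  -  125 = 1497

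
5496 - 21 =5475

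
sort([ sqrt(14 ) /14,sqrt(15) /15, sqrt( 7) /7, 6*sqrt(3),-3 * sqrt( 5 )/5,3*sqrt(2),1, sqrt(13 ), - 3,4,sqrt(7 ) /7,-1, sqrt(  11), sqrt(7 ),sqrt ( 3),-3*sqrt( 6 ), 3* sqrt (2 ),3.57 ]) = [ -3 * sqrt(6), - 3,-3*sqrt( 5)/5 , - 1,sqrt(15)/15,sqrt(14 )/14, sqrt(7 ) /7, sqrt(7) /7,1, sqrt(3 ), sqrt( 7), sqrt(11 ),3.57,sqrt ( 13),4,3*sqrt( 2) , 3*sqrt(2 ), 6*sqrt(3) ] 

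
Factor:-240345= - 3^2 * 5^1 * 7^2*109^1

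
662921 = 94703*7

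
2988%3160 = 2988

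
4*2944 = 11776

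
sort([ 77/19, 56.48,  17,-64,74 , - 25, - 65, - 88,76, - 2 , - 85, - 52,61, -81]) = [ - 88, - 85,  -  81, - 65, - 64,-52, - 25,  -  2, 77/19,17,  56.48,61, 74,76 ]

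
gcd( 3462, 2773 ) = 1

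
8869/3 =2956 + 1/3  =  2956.33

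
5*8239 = 41195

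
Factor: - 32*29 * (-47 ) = 2^5 * 29^1 *47^1 = 43616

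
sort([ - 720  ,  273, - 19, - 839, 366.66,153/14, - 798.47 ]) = [ - 839, - 798.47, - 720, - 19,153/14, 273,366.66]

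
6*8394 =50364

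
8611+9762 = 18373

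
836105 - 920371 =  - 84266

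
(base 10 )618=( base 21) 189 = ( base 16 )26a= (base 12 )436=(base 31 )JT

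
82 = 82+0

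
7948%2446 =610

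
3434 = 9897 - 6463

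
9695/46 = 9695/46= 210.76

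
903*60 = 54180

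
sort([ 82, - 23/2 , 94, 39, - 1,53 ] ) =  [ - 23/2,-1,39,53, 82, 94] 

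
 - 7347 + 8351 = 1004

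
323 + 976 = 1299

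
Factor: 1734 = 2^1*3^1*17^2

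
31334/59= 531 + 5/59 = 531.08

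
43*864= 37152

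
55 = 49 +6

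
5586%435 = 366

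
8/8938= 4/4469 = 0.00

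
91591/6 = 91591/6 = 15265.17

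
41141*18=740538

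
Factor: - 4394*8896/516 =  - 9772256/129 = -  2^5 *3^(-1)*13^3*43^( - 1) * 139^1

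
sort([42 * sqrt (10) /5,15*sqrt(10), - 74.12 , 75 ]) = [ -74.12,42*sqrt(10 )/5,15*sqrt(10) , 75]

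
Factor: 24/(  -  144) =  - 1/6 = - 2^(-1)*3^( - 1 ) 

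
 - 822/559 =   -  2 +296/559 = - 1.47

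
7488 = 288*26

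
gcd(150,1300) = 50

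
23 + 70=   93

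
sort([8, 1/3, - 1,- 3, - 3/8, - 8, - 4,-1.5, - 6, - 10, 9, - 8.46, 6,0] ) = [ - 10 , - 8.46, - 8, - 6, - 4, - 3, - 1.5, - 1, - 3/8, 0, 1/3, 6,  8,  9 ]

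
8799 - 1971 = 6828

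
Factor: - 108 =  - 2^2*3^3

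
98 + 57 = 155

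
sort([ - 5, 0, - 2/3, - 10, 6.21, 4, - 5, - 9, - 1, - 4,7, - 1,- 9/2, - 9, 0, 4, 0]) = [  -  10, - 9,-9, - 5, - 5,-9/2, - 4,  -  1, - 1, - 2/3,0 , 0,0, 4,  4,6.21 , 7]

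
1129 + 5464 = 6593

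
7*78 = 546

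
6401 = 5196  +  1205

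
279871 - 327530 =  - 47659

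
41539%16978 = 7583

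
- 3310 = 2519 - 5829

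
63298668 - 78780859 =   -  15482191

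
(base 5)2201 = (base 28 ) AL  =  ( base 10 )301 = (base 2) 100101101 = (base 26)BF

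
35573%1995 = 1658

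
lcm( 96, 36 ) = 288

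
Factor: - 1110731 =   -  41^1*27091^1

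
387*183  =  70821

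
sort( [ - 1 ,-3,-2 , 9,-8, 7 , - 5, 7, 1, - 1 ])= [-8  , - 5, - 3, - 2,-1, - 1, 1,7, 7, 9 ]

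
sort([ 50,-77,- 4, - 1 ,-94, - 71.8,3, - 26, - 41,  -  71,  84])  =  [  -  94,-77, - 71.8,-71, - 41, - 26, - 4, - 1,3,50 , 84 ] 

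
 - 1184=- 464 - 720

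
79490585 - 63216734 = 16273851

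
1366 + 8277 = 9643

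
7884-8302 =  -418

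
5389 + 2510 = 7899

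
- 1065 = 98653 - 99718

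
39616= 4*9904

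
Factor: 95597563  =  2357^1 * 40559^1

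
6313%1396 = 729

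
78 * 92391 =7206498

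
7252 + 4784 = 12036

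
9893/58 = 170 +33/58 = 170.57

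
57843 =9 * 6427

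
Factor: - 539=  -7^2*11^1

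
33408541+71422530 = 104831071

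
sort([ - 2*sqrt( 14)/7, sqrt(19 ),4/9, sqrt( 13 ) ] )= [ - 2*sqrt( 14 ) /7,4/9 , sqrt( 13),sqrt ( 19)] 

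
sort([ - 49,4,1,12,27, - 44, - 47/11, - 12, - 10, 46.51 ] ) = [ - 49, - 44, - 12, - 10, - 47/11,1, 4,12,27,  46.51]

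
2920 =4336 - 1416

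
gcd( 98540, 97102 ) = 2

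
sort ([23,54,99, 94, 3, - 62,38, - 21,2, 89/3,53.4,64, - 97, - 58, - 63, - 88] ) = [ - 97, - 88, - 63, - 62, - 58,-21, 2, 3,23, 89/3,38,53.4,  54,64, 94,99 ] 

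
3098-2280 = 818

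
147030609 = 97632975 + 49397634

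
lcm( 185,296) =1480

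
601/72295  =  601/72295 = 0.01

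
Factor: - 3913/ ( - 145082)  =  13/482 = 2^(-1)*13^1 * 241^( -1 ) 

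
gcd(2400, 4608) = 96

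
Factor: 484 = 2^2*11^2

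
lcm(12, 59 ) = 708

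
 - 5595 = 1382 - 6977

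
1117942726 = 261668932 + 856273794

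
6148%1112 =588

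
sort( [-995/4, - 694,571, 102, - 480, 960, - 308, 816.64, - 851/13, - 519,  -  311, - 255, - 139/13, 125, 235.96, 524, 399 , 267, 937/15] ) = [-694, - 519, - 480, - 311,-308, - 255, - 995/4, - 851/13, - 139/13 , 937/15,  102,  125,  235.96, 267, 399 , 524,571, 816.64,960]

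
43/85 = 43/85 = 0.51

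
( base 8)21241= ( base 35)78a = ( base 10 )8865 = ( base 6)105013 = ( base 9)13140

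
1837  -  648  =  1189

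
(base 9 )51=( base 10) 46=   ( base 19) 28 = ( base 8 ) 56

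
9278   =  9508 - 230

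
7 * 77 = 539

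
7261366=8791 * 826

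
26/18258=13/9129 = 0.00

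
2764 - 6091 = -3327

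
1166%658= 508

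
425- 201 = 224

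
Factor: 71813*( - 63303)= - 4545978339 =- 3^1*7^1*10259^1*21101^1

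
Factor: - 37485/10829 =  - 45/13 = - 3^2 * 5^1 *13^( - 1 ) 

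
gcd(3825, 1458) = 9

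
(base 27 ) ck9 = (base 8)22121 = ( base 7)36051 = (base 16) 2451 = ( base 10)9297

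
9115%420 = 295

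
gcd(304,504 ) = 8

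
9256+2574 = 11830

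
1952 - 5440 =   -  3488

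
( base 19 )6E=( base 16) 80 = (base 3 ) 11202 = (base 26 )4O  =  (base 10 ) 128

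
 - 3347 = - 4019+672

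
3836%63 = 56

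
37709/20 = 37709/20 = 1885.45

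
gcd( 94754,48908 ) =2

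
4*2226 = 8904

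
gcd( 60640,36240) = 80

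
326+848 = 1174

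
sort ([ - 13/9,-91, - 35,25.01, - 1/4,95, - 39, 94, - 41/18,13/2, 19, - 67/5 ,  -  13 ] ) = [  -  91,-39, - 35, - 67/5, - 13, - 41/18,  -  13/9, - 1/4,13/2,19,  25.01,94,95] 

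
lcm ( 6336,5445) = 348480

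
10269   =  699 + 9570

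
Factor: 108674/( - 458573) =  - 2^1*67^1*811^1*458573^( - 1) 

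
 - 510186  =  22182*(- 23)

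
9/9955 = 9/9955 = 0.00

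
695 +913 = 1608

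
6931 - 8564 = -1633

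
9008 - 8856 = 152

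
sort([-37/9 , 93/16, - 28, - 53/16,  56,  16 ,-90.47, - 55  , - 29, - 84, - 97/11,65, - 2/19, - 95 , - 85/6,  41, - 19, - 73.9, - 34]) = [ - 95, - 90.47, - 84 , - 73.9,  -  55, - 34, - 29, - 28, -19, - 85/6,  -  97/11, - 37/9,-53/16, - 2/19, 93/16,16, 41,56, 65]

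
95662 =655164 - 559502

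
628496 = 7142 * 88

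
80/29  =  80/29 =2.76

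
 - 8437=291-8728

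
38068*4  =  152272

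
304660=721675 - 417015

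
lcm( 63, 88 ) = 5544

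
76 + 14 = 90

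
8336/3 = 8336/3 =2778.67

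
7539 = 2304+5235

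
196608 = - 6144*(-32)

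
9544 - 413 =9131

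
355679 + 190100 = 545779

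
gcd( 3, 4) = 1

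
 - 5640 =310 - 5950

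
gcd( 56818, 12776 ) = 2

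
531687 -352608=179079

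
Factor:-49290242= - 2^1*17^1*23^1  *  63031^1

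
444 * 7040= 3125760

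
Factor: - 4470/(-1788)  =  2^( - 1 ) * 5^1 = 5/2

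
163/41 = 3+40/41 = 3.98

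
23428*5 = 117140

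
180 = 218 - 38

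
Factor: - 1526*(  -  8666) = 13224316 = 2^2  *  7^2* 109^1* 619^1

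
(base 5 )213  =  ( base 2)111010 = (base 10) 58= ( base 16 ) 3A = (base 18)34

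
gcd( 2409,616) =11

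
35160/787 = 44 + 532/787 = 44.68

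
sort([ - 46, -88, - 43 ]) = [ - 88,-46, - 43 ] 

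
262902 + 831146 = 1094048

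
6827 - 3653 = 3174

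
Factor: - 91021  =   - 7^1*13003^1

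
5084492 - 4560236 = 524256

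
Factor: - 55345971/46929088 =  - 2^ ( - 6)*3^1*19^(-1 )*61^1* 167^1 * 1811^1*38593^( - 1 ) 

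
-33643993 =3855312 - 37499305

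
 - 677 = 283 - 960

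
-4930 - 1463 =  - 6393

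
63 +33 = 96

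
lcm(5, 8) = 40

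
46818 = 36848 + 9970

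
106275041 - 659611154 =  - 553336113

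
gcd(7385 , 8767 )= 1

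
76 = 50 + 26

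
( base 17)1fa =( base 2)1000101010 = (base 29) j3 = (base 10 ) 554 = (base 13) 338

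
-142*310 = -44020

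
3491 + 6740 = 10231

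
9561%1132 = 505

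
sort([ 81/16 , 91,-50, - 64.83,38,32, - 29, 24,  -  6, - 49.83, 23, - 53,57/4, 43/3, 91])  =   [ - 64.83,  -  53,-50,-49.83, - 29, - 6, 81/16, 57/4, 43/3, 23,24,32,38, 91, 91]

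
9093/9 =1010 + 1/3 = 1010.33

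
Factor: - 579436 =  - 2^2  *  11^1 *13^1*1013^1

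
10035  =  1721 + 8314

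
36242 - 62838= - 26596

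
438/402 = 1 +6/67 = 1.09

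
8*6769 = 54152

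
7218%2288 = 354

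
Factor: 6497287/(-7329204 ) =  - 2^( - 2)*3^( - 4 )*373^1*17419^1*22621^ ( - 1)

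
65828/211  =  311 + 207/211=311.98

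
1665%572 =521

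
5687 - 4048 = 1639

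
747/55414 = 747/55414 = 0.01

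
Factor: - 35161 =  - 7^1  *  5023^1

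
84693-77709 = 6984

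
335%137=61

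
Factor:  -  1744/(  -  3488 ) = 2^( -1)  =  1/2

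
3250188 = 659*4932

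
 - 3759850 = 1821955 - 5581805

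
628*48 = 30144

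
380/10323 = 380/10323 = 0.04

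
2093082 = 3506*597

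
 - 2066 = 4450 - 6516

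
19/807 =19/807 =0.02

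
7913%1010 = 843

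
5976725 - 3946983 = 2029742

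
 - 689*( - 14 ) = 9646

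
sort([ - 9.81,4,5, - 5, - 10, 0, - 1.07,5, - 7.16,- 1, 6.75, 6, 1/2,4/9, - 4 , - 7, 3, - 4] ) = [ - 10, -9.81, - 7.16, - 7,- 5, - 4 , - 4, - 1.07, - 1, 0,4/9, 1/2,3, 4,5,5, 6, 6.75] 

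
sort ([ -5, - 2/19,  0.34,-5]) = [ - 5,  -  5, - 2/19, 0.34]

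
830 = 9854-9024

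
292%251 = 41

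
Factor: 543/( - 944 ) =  - 2^( - 4 )*3^1 *59^( - 1)*181^1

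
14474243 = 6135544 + 8338699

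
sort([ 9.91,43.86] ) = [9.91, 43.86]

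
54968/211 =54968/211 = 260.51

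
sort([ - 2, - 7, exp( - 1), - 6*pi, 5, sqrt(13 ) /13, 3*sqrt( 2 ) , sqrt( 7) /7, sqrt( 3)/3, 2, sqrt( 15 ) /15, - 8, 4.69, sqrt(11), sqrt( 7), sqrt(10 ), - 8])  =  [  -  6*pi, - 8, - 8, - 7, - 2,sqrt( 15)/15, sqrt ( 13 ) /13,exp( - 1 ),sqrt(7) /7, sqrt ( 3 ) /3,2, sqrt (7 ) , sqrt( 10), sqrt ( 11 ), 3*sqrt( 2),  4.69, 5] 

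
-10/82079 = -1 + 82069/82079 = - 0.00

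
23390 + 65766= 89156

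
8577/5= 8577/5= 1715.40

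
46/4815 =46/4815=0.01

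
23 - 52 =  - 29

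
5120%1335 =1115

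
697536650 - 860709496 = - 163172846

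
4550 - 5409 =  - 859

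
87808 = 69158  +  18650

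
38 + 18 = 56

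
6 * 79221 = 475326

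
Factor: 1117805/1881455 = 223561/376291 =13^1*29^1*593^1*376291^( - 1) 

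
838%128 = 70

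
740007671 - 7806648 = 732201023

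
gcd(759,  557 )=1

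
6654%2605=1444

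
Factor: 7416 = 2^3*3^2*103^1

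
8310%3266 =1778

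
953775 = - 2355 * ( - 405) 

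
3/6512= 3/6512 = 0.00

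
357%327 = 30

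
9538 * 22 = 209836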